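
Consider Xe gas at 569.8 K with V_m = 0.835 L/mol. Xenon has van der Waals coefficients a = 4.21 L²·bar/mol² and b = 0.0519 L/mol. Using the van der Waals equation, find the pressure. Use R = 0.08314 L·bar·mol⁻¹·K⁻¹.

P ≈ 54.46 bar

P = RT/(V_m − b) − a/V_m²
RT/(V_m − b) = (0.08314)(569.8)/(0.835 − 0.0519) = 47.373/0.78310 = 60.494 bar
a/V_m² = 4.21/(0.835)² = 6.0382 bar
P = 60.494 − 6.0382 = 54.46 bar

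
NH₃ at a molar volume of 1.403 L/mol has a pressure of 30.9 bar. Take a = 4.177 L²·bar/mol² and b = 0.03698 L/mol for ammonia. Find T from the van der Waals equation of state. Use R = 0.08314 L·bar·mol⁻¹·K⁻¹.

T = (P + a/V_m²)(V_m − b)/R
P + a/V_m² = 30.9 + 4.177/(1.403)² = 33.022 bar
V_m − b = 1.403 − 0.03698 = 1.3660 L/mol
T = (33.022)(1.3660)/0.08314 = 542.6 K

T ≈ 542.6 K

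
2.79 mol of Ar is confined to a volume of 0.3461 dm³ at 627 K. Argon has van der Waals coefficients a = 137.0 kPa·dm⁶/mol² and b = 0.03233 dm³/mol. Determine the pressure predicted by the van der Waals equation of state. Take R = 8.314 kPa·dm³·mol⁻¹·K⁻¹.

P = nRT/(V − nb) − a n²/V²
nRT/(V − nb) = (2.79)(8.314)(627)/(0.3461 − 2.79×0.03233) = 14544/0.25590 = 56835 kPa
a n²/V² = (137.0)(2.79)²/(0.3461)² = 8902.8 kPa
P = 56835 − 8902.8 = 47932 kPa

P ≈ 47932 kPa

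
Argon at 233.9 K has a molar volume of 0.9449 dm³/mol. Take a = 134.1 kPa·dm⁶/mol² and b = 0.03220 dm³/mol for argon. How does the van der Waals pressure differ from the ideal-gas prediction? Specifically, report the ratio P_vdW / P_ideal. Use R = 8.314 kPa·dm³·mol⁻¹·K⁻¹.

P_vdW / P_ideal ≈ 0.9623

Ideal: P_ideal = RT/V_m = (8.314)(233.9)/0.9449 = 2058.04 kPa
vdW: P = RT/(V_m − b) − a/V_m² = 1944.64/0.912700 − 134.1/0.892836 = 2130.65 − 150.196 = 1980.45 kPa
Ratio = 1980.45/2058.04 = 0.9623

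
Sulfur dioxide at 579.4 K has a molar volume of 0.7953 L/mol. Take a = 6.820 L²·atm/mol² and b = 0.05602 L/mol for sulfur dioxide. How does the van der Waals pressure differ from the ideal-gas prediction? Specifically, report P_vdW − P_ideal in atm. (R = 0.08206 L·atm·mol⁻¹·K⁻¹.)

Ideal: P_ideal = RT/V_m = (0.08206)(579.4)/0.7953 = 59.7832 atm
vdW: P = RT/(V_m − b) − a/V_m² = 47.5456/0.739280 − 6.820/0.632502 = 64.3134 − 10.7826 = 53.5308 atm
ΔP = 53.5308 − 59.7832 = -6.252 atm

ΔP ≈ -6.252 atm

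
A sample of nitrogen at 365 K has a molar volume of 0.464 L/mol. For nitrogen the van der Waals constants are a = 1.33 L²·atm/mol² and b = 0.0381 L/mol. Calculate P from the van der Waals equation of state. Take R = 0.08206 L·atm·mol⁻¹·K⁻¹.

P ≈ 64.15 atm

P = RT/(V_m − b) − a/V_m²
RT/(V_m − b) = (0.08206)(365)/(0.464 − 0.0381) = 29.952/0.42590 = 70.326 atm
a/V_m² = 1.33/(0.464)² = 6.1775 atm
P = 70.326 − 6.1775 = 64.15 atm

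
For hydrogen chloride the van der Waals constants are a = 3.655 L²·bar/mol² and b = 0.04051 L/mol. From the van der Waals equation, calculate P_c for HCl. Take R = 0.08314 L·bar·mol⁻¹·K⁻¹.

For a van der Waals gas, P_c = a/(27b²).
P_c = 3.655/(27×(0.04051)²) = 3.655/0.044309 = 82.49 bar

P_c ≈ 82.49 bar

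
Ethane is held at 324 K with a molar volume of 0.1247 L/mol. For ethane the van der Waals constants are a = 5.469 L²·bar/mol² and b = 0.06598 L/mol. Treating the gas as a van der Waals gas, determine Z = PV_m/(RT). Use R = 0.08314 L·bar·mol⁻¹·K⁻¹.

P = RT/(V_m − b) − a/V_m² = (0.08314)(324)/(0.1247 − 0.06598) − 5.469/(0.1247)²
  = 26.937/0.058720 − 351.70 = 458.74 − 351.70 = 107.04 bar
Z = PV_m/(RT) = (107.04)(0.1247)/((0.08314)(324)) = 13.348/26.937 = 0.4955

Z ≈ 0.4955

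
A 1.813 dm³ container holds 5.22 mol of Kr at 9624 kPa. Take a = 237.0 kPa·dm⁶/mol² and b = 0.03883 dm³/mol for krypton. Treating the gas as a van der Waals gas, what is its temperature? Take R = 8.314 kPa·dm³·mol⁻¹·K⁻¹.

T ≈ 430.0 K

T = (P + a n²/V²)(V − nb)/(nR)
P + a n²/V² = 9624 + (237.0)(5.22)²/(1.813)² = 11589 kPa
V − nb = 1.813 − (5.22)(0.03883) = 1.6103 dm³
T = (11589)(1.6103)/((5.22)(8.314)) = 430.0 K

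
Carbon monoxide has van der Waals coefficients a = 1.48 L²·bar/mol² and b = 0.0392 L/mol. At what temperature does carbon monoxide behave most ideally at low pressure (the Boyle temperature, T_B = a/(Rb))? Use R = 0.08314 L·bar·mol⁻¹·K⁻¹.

T_B ≈ 454.1 K

For a van der Waals gas the second virial coefficient B₂ = b − a/(RT) vanishes at T_B = a/(Rb).
T_B = 1.48/(0.08314×0.0392) = 1.48/0.0032591 = 454.1 K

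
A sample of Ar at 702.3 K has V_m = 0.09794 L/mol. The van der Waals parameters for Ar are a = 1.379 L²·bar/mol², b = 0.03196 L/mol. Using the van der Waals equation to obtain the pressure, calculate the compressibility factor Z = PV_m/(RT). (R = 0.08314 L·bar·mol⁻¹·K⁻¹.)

P = RT/(V_m − b) − a/V_m² = (0.08314)(702.3)/(0.09794 − 0.03196) − 1.379/(0.09794)²
  = 58.389/0.065980 − 143.76 = 884.95 − 143.76 = 741.19 bar
Z = PV_m/(RT) = (741.19)(0.09794)/((0.08314)(702.3)) = 72.592/58.389 = 1.243

Z ≈ 1.243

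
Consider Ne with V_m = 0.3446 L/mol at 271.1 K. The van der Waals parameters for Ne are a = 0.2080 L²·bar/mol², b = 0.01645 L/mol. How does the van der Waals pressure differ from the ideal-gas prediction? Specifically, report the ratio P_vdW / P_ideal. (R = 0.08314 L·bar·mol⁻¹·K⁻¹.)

Ideal: P_ideal = RT/V_m = (0.08314)(271.1)/0.3446 = 65.4070 bar
vdW: P = RT/(V_m − b) − a/V_m² = 22.5393/0.328150 − 0.2080/0.118749 = 68.6860 − 1.75159 = 66.9344 bar
Ratio = 66.9344/65.4070 = 1.023

P_vdW / P_ideal ≈ 1.023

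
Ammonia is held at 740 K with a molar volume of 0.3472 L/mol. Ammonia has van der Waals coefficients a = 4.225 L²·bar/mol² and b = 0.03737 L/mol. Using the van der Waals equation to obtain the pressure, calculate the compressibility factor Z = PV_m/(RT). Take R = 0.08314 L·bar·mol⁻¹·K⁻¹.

Z ≈ 0.9228

P = RT/(V_m − b) − a/V_m² = (0.08314)(740)/(0.3472 − 0.03737) − 4.225/(0.3472)²
  = 61.524/0.30983 − 35.048 = 198.57 − 35.048 = 163.52 bar
Z = PV_m/(RT) = (163.52)(0.3472)/((0.08314)(740)) = 56.774/61.524 = 0.9228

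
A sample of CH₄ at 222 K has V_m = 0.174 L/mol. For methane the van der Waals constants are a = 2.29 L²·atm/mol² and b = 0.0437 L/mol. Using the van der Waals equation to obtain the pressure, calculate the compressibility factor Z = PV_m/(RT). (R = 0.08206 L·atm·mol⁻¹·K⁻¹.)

Z ≈ 0.6129

P = RT/(V_m − b) − a/V_m² = (0.08206)(222)/(0.174 − 0.0437) − 2.29/(0.174)²
  = 18.217/0.13030 − 75.637 = 139.81 − 75.637 = 64.17 atm
Z = PV_m/(RT) = (64.17)(0.174)/((0.08206)(222)) = 11.166/18.217 = 0.6129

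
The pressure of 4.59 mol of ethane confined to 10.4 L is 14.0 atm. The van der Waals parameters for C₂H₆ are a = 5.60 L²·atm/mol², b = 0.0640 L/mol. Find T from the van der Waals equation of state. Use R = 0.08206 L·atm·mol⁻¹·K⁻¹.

T = (P + a n²/V²)(V − nb)/(nR)
P + a n²/V² = 14.0 + (5.60)(4.59)²/(10.4)² = 15.091 atm
V − nb = 10.4 − (4.59)(0.0640) = 10.106 L
T = (15.091)(10.106)/((4.59)(0.08206)) = 404.9 K

T ≈ 404.9 K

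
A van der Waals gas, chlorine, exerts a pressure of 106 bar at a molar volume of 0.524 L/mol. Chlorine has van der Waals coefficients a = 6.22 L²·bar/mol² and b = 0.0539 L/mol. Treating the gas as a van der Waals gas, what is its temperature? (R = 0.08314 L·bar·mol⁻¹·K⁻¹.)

T = (P + a/V_m²)(V_m − b)/R
P + a/V_m² = 106 + 6.22/(0.524)² = 128.65 bar
V_m − b = 0.524 − 0.0539 = 0.47010 L/mol
T = (128.65)(0.47010)/0.08314 = 727.4 K

T ≈ 727.4 K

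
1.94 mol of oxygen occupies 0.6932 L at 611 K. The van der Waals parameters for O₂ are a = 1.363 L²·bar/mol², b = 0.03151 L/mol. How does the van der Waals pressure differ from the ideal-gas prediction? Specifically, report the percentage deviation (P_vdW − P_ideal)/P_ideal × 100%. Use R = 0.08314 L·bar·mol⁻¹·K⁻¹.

2.16 %

Ideal: P_ideal = nRT/V = (1.94)(0.08314)(611)/0.6932 = 142.166 bar
vdW: P = nRT/(V − nb) − a n²/V² = 98.5492/0.632071 − 5.12979/0.480526 = 155.915 − 10.6754 = 145.240 bar
% deviation = (145.240 − 142.166)/142.166 × 100% = 2.16%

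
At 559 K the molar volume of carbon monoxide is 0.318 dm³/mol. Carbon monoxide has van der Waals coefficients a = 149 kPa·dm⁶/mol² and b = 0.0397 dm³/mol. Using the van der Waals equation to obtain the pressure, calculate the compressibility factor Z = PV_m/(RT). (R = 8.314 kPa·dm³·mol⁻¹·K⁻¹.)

P = RT/(V_m − b) − a/V_m² = (8.314)(559)/(0.318 − 0.0397) − 149/(0.318)²
  = 4647.5/0.27830 − 1473.4 = 16700 − 1473.4 = 15227 kPa
Z = PV_m/(RT) = (15227)(0.318)/((8.314)(559)) = 4842.2/4647.5 = 1.042

Z ≈ 1.042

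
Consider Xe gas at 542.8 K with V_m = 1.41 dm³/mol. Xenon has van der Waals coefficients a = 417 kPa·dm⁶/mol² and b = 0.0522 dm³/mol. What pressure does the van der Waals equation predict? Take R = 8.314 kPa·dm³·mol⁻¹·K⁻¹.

P ≈ 3114 kPa

P = RT/(V_m − b) − a/V_m²
RT/(V_m − b) = (8.314)(542.8)/(1.41 − 0.0522) = 4512.8/1.3578 = 3323.6 kPa
a/V_m² = 417/(1.41)² = 209.75 kPa
P = 3323.6 − 209.75 = 3114 kPa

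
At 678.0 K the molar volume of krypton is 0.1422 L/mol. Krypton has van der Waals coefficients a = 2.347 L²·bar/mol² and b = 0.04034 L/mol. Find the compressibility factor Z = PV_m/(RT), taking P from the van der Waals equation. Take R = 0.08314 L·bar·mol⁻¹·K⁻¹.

P = RT/(V_m − b) − a/V_m² = (0.08314)(678.0)/(0.1422 − 0.04034) − 2.347/(0.1422)²
  = 56.369/0.10186 − 116.07 = 553.40 − 116.07 = 437.33 bar
Z = PV_m/(RT) = (437.33)(0.1422)/((0.08314)(678.0)) = 62.188/56.369 = 1.103

Z ≈ 1.103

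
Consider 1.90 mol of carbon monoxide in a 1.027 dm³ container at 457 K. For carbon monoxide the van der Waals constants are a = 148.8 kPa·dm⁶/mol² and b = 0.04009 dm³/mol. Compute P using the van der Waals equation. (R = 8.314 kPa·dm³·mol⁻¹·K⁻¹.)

P ≈ 7083 kPa

P = nRT/(V − nb) − a n²/V²
nRT/(V − nb) = (1.90)(8.314)(457)/(1.027 − 1.90×0.04009) = 7219.0/0.95083 = 7592.3 kPa
a n²/V² = (148.8)(1.90)²/(1.027)² = 509.29 kPa
P = 7592.3 − 509.29 = 7083 kPa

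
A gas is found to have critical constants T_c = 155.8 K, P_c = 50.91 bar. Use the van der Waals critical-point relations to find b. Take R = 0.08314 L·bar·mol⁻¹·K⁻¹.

b ≈ 0.03180 L/mol

From T_c = 8a/(27Rb) and P_c = a/(27b²): b = R T_c/(8 P_c).
b = (0.08314)(155.8)/(8×50.91) = 12.953/407.28 = 0.03180 L/mol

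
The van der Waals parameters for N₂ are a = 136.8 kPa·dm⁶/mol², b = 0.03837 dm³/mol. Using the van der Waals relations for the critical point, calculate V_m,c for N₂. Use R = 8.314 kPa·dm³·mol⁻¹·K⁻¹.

For a van der Waals gas, V_m,c = 3b.
V_m,c = 3×0.03837 = 0.1151 dm³/mol

V_m,c ≈ 0.1151 dm³/mol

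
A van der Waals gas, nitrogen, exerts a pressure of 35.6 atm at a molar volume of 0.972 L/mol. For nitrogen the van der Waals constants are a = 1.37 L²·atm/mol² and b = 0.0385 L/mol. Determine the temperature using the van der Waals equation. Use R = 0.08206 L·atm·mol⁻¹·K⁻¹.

T = (P + a/V_m²)(V_m − b)/R
P + a/V_m² = 35.6 + 1.37/(0.972)² = 37.050 atm
V_m − b = 0.972 − 0.0385 = 0.93350 L/mol
T = (37.050)(0.93350)/0.08206 = 421.5 K

T ≈ 421.5 K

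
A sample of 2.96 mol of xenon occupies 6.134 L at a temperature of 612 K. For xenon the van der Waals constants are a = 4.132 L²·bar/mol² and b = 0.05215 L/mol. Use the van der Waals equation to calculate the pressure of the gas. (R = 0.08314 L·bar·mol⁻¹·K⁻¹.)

P = nRT/(V − nb) − a n²/V²
nRT/(V − nb) = (2.96)(0.08314)(612)/(6.134 − 2.96×0.05215) = 150.61/5.9796 = 25.187 bar
a n²/V² = (4.132)(2.96)²/(6.134)² = 0.96218 bar
P = 25.187 − 0.96218 = 24.22 bar

P ≈ 24.22 bar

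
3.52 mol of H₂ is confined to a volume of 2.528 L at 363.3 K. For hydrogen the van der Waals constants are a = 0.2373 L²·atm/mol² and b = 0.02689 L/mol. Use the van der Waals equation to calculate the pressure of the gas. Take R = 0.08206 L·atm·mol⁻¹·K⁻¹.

P ≈ 42.67 atm

P = nRT/(V − nb) − a n²/V²
nRT/(V − nb) = (3.52)(0.08206)(363.3)/(2.528 − 3.52×0.02689) = 104.94/2.4333 = 43.127 atm
a n²/V² = (0.2373)(3.52)²/(2.528)² = 0.46008 atm
P = 43.127 − 0.46008 = 42.67 atm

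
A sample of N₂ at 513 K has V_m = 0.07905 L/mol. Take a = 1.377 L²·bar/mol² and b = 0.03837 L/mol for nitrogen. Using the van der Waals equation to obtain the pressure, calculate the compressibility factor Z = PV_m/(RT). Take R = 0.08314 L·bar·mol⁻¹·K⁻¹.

P = RT/(V_m − b) − a/V_m² = (0.08314)(513)/(0.07905 − 0.03837) − 1.377/(0.07905)²
  = 42.651/0.040680 − 220.36 = 1048.5 − 220.36 = 828.1 bar
Z = PV_m/(RT) = (828.1)(0.07905)/((0.08314)(513)) = 65.461/42.651 = 1.535

Z ≈ 1.535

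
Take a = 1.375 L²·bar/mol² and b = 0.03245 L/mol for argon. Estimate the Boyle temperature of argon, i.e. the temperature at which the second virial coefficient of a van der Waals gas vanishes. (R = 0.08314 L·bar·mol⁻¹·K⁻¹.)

T_B ≈ 509.7 K

For a van der Waals gas the second virial coefficient B₂ = b − a/(RT) vanishes at T_B = a/(Rb).
T_B = 1.375/(0.08314×0.03245) = 1.375/0.0026979 = 509.7 K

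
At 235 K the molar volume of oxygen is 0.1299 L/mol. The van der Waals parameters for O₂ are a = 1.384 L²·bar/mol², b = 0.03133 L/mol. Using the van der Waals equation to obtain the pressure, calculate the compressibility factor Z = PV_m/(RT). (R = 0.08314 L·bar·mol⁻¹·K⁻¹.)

Z ≈ 0.7725

P = RT/(V_m − b) − a/V_m² = (0.08314)(235)/(0.1299 − 0.03133) − 1.384/(0.1299)²
  = 19.538/0.098570 − 82.020 = 198.21 − 82.020 = 116.19 bar
Z = PV_m/(RT) = (116.19)(0.1299)/((0.08314)(235)) = 15.093/19.538 = 0.7725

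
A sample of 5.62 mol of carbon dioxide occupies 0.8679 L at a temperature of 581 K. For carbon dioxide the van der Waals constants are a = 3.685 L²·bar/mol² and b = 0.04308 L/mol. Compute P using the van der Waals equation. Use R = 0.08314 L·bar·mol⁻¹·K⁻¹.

P ≈ 279.3 bar

P = nRT/(V − nb) − a n²/V²
nRT/(V − nb) = (5.62)(0.08314)(581)/(0.8679 − 5.62×0.04308) = 271.47/0.62579 = 433.80 bar
a n²/V² = (3.685)(5.62)²/(0.8679)² = 154.52 bar
P = 433.80 − 154.52 = 279.3 bar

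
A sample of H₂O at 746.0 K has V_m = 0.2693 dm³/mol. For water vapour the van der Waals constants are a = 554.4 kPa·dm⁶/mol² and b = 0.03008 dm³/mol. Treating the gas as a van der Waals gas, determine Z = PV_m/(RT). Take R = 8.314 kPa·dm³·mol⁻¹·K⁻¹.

P = RT/(V_m − b) − a/V_m² = (8.314)(746.0)/(0.2693 − 0.03008) − 554.4/(0.2693)²
  = 6202.2/0.23922 − 7644.5 = 25927 − 7644.5 = 18283 kPa
Z = PV_m/(RT) = (18283)(0.2693)/((8.314)(746.0)) = 4923.6/6202.2 = 0.7938

Z ≈ 0.7938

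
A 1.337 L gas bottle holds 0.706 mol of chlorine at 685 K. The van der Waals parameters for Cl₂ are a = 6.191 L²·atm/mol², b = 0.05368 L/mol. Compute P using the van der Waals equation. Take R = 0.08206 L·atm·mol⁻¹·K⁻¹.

P ≈ 28.82 atm

P = nRT/(V − nb) − a n²/V²
nRT/(V − nb) = (0.706)(0.08206)(685)/(1.337 − 0.706×0.05368) = 39.685/1.2991 = 30.548 atm
a n²/V² = (6.191)(0.706)²/(1.337)² = 1.7263 atm
P = 30.548 − 1.7263 = 28.82 atm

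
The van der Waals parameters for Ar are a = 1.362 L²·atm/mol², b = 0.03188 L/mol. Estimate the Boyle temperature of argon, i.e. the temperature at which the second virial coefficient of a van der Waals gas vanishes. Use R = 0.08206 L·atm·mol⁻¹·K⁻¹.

For a van der Waals gas the second virial coefficient B₂ = b − a/(RT) vanishes at T_B = a/(Rb).
T_B = 1.362/(0.08206×0.03188) = 1.362/0.0026161 = 520.6 K

T_B ≈ 520.6 K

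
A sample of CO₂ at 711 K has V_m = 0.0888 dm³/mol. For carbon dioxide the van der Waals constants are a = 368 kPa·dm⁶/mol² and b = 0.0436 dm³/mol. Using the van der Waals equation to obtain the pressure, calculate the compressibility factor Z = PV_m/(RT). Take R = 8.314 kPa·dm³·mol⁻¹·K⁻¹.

P = RT/(V_m − b) − a/V_m² = (8.314)(711)/(0.0888 − 0.0436) − 368/(0.0888)²
  = 5911.3/0.045200 − 46668 = 130781 − 46668 = 84113 kPa
Z = PV_m/(RT) = (84113)(0.0888)/((8.314)(711)) = 7469.2/5911.3 = 1.264

Z ≈ 1.264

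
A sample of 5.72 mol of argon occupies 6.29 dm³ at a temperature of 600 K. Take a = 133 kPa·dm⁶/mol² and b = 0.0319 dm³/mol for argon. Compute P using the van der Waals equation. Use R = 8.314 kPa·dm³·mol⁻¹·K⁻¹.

P ≈ 4562 kPa

P = nRT/(V − nb) − a n²/V²
nRT/(V − nb) = (5.72)(8.314)(600)/(6.29 − 5.72×0.0319) = 28534/6.1075 = 4672.0 kPa
a n²/V² = (133)(5.72)²/(6.29)² = 109.99 kPa
P = 4672.0 − 109.99 = 4562 kPa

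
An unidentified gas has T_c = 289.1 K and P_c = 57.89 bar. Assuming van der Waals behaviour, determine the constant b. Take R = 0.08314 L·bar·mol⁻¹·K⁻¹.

From T_c = 8a/(27Rb) and P_c = a/(27b²): b = R T_c/(8 P_c).
b = (0.08314)(289.1)/(8×57.89) = 24.036/463.12 = 0.05190 L/mol

b ≈ 0.05190 L/mol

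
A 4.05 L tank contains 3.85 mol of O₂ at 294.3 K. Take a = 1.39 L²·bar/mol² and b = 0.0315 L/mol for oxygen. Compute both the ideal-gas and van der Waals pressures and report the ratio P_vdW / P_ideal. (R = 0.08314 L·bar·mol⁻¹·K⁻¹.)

P_vdW / P_ideal ≈ 0.9769

Ideal: P_ideal = nRT/V = (3.85)(0.08314)(294.3)/4.05 = 23.2598 bar
vdW: P = nRT/(V − nb) − a n²/V² = 94.2022/3.92873 − 20.6033/16.4025 = 23.9778 − 1.25611 = 22.7217 bar
Ratio = 22.7217/23.2598 = 0.9769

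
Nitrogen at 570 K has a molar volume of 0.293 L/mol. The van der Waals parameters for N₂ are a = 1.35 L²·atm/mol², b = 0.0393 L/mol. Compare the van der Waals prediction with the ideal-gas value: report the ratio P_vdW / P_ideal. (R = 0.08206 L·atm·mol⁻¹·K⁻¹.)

Ideal: P_ideal = RT/V_m = (0.08206)(570)/0.293 = 159.639 atm
vdW: P = RT/(V_m − b) − a/V_m² = 46.7742/0.253700 − 1.35/0.0858490 = 184.368 − 15.7253 = 168.643 atm
Ratio = 168.643/159.639 = 1.056

P_vdW / P_ideal ≈ 1.056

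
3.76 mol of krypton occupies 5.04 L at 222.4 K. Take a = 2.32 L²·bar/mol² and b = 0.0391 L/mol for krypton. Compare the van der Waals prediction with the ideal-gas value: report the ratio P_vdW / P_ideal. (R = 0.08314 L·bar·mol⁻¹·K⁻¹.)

Ideal: P_ideal = nRT/V = (3.76)(0.08314)(222.4)/5.04 = 13.7944 bar
vdW: P = nRT/(V − nb) − a n²/V² = 69.5237/4.89298 − 32.7992/25.4016 = 14.2089 − 1.29123 = 12.9177 bar
Ratio = 12.9177/13.7944 = 0.9364

P_vdW / P_ideal ≈ 0.9364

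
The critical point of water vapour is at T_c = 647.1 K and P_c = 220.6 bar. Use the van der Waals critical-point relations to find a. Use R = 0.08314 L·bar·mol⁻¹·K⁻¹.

From T_c = 8a/(27Rb) and P_c = a/(27b²): a = 27 R² T_c²/(64 P_c).
a = 27×(0.08314)²×(647.1)²/(64×220.6) = 78150/14118 = 5.535 L²·bar/mol²

a ≈ 5.535 L²·bar/mol²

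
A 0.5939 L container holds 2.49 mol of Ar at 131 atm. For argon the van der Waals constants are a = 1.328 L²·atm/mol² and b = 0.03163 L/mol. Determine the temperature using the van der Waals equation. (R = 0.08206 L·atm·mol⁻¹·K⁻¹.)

T ≈ 389.1 K

T = (P + a n²/V²)(V − nb)/(nR)
P + a n²/V² = 131 + (1.328)(2.49)²/(0.5939)² = 154.34 atm
V − nb = 0.5939 − (2.49)(0.03163) = 0.51514 L
T = (154.34)(0.51514)/((2.49)(0.08206)) = 389.1 K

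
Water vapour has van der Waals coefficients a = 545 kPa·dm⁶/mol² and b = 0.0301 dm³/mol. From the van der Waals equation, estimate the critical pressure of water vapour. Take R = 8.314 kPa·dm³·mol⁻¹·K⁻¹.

For a van der Waals gas, P_c = a/(27b²).
P_c = 545/(27×(0.0301)²) = 545/0.024462 = 22279 kPa

P_c ≈ 22279 kPa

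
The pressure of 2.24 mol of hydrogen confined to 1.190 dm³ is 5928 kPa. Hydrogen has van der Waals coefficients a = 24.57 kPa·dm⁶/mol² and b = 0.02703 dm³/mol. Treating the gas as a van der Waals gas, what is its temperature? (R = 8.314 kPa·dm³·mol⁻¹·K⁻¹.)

T ≈ 364.8 K

T = (P + a n²/V²)(V − nb)/(nR)
P + a n²/V² = 5928 + (24.57)(2.24)²/(1.190)² = 6015.1 kPa
V − nb = 1.190 − (2.24)(0.02703) = 1.1295 dm³
T = (6015.1)(1.1295)/((2.24)(8.314)) = 364.8 K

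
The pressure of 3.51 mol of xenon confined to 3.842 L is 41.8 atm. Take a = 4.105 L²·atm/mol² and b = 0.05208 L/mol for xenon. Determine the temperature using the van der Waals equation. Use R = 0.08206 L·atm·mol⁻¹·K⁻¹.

T ≈ 574.6 K

T = (P + a n²/V²)(V − nb)/(nR)
P + a n²/V² = 41.8 + (4.105)(3.51)²/(3.842)² = 45.226 atm
V − nb = 3.842 − (3.51)(0.05208) = 3.6592 L
T = (45.226)(3.6592)/((3.51)(0.08206)) = 574.6 K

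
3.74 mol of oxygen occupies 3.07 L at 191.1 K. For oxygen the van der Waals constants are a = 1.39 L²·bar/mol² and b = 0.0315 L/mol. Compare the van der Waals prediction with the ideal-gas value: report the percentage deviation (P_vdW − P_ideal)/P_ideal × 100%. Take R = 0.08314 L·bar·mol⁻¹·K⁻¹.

-6.67 %

Ideal: P_ideal = nRT/V = (3.74)(0.08314)(191.1)/3.07 = 19.3555 bar
vdW: P = nRT/(V − nb) − a n²/V² = 59.4213/2.95219 − 19.4428/9.42490 = 20.1279 − 2.06292 = 18.0650 bar
% deviation = (18.0650 − 19.3555)/19.3555 × 100% = -6.67%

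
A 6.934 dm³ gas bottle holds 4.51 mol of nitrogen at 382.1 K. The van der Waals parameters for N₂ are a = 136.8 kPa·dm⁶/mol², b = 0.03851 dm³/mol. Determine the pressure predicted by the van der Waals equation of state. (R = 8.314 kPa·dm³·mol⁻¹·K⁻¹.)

P ≈ 2061 kPa

P = nRT/(V − nb) − a n²/V²
nRT/(V − nb) = (4.51)(8.314)(382.1)/(6.934 − 4.51×0.03851) = 14327/6.7603 = 2119.3 kPa
a n²/V² = (136.8)(4.51)²/(6.934)² = 57.872 kPa
P = 2119.3 − 57.872 = 2061 kPa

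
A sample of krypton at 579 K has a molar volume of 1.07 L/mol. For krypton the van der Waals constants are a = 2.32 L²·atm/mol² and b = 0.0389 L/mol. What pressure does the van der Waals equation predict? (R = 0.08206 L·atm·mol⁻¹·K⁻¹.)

P ≈ 44.05 atm

P = RT/(V_m − b) − a/V_m²
RT/(V_m − b) = (0.08206)(579)/(1.07 − 0.0389) = 47.513/1.0311 = 46.080 atm
a/V_m² = 2.32/(1.07)² = 2.0264 atm
P = 46.080 − 2.0264 = 44.05 atm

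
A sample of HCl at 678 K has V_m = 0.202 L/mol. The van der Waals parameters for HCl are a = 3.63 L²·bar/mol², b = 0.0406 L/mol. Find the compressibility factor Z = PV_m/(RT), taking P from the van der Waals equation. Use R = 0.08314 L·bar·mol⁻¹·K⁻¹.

P = RT/(V_m − b) − a/V_m² = (0.08314)(678)/(0.202 − 0.0406) − 3.63/(0.202)²
  = 56.369/0.16140 − 88.962 = 349.25 − 88.962 = 260.29 bar
Z = PV_m/(RT) = (260.29)(0.202)/((0.08314)(678)) = 52.579/56.369 = 0.9328

Z ≈ 0.9328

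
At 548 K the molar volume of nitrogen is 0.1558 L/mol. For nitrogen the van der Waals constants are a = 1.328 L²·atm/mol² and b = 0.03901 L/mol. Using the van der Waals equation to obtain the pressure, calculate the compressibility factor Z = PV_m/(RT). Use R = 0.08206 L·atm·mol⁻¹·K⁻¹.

P = RT/(V_m − b) − a/V_m² = (0.08206)(548)/(0.1558 − 0.03901) − 1.328/(0.1558)²
  = 44.969/0.11679 − 54.710 = 385.04 − 54.710 = 330.33 atm
Z = PV_m/(RT) = (330.33)(0.1558)/((0.08206)(548)) = 51.465/44.969 = 1.144

Z ≈ 1.144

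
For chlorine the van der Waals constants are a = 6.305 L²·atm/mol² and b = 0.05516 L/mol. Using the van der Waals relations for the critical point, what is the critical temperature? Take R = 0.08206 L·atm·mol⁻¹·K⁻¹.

T_c ≈ 412.7 K

For a van der Waals gas, T_c = 8a/(27Rb).
T_c = 8×6.305/(27×0.08206×0.05516) = 50.440/0.12221 = 412.7 K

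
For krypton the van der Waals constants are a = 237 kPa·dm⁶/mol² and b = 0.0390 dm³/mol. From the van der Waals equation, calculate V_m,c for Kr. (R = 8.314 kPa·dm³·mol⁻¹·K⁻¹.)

For a van der Waals gas, V_m,c = 3b.
V_m,c = 3×0.0390 = 0.1170 dm³/mol

V_m,c ≈ 0.1170 dm³/mol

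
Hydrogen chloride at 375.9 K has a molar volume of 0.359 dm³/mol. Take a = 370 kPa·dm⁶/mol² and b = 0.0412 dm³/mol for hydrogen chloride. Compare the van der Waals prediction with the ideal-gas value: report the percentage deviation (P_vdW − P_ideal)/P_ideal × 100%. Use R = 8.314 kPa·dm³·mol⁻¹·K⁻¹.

-20.01 %

Ideal: P_ideal = RT/V_m = (8.314)(375.9)/0.359 = 8705.38 kPa
vdW: P = RT/(V_m − b) − a/V_m² = 3125.23/0.317800 − 370/0.128881 = 9833.95 − 2870.87 = 6963.08 kPa
% deviation = (6963.08 − 8705.38)/8705.38 × 100% = -20.01%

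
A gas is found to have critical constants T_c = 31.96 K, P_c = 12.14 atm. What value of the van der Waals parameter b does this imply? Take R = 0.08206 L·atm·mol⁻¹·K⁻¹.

b ≈ 0.02700 L/mol

From T_c = 8a/(27Rb) and P_c = a/(27b²): b = R T_c/(8 P_c).
b = (0.08206)(31.96)/(8×12.14) = 2.6226/97.120 = 0.02700 L/mol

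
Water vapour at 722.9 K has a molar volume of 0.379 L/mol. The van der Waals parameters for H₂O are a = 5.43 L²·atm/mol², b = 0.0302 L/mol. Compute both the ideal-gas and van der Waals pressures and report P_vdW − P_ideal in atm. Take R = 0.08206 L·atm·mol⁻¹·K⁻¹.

ΔP ≈ -24.25 atm

Ideal: P_ideal = RT/V_m = (0.08206)(722.9)/0.379 = 156.520 atm
vdW: P = RT/(V_m − b) − a/V_m² = 59.3212/0.348800 − 5.43/0.143641 = 170.072 − 37.8026 = 132.269 atm
ΔP = 132.269 − 156.520 = -24.25 atm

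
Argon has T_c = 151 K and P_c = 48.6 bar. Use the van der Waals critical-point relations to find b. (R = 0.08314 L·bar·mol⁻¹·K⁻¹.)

b ≈ 0.03229 L/mol

From T_c = 8a/(27Rb) and P_c = a/(27b²): b = R T_c/(8 P_c).
b = (0.08314)(151)/(8×48.6) = 12.554/388.80 = 0.03229 L/mol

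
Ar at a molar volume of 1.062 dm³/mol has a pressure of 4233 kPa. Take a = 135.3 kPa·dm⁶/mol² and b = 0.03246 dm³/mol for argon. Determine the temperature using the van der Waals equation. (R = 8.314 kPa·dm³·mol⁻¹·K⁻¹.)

T = (P + a/V_m²)(V_m − b)/R
P + a/V_m² = 4233 + 135.3/(1.062)² = 4353.0 kPa
V_m − b = 1.062 − 0.03246 = 1.0295 dm³/mol
T = (4353.0)(1.0295)/8.314 = 539.0 K

T ≈ 539.0 K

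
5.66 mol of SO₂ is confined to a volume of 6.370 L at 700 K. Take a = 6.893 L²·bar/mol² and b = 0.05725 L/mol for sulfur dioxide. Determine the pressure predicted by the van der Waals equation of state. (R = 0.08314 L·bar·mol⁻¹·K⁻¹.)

P = nRT/(V − nb) − a n²/V²
nRT/(V − nb) = (5.66)(0.08314)(700)/(6.370 − 5.66×0.05725) = 329.40/6.0460 = 54.482 bar
a n²/V² = (6.893)(5.66)²/(6.370)² = 5.4420 bar
P = 54.482 − 5.4420 = 49.04 bar

P ≈ 49.04 bar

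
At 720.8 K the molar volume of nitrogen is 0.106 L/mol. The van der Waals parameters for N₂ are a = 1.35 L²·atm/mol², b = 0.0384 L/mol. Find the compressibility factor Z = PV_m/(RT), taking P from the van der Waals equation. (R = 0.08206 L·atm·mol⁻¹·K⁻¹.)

P = RT/(V_m − b) − a/V_m² = (0.08206)(720.8)/(0.106 − 0.0384) − 1.35/(0.106)²
  = 59.149/0.067600 − 120.15 = 874.99 − 120.15 = 754.84 atm
Z = PV_m/(RT) = (754.84)(0.106)/((0.08206)(720.8)) = 80.013/59.149 = 1.353

Z ≈ 1.353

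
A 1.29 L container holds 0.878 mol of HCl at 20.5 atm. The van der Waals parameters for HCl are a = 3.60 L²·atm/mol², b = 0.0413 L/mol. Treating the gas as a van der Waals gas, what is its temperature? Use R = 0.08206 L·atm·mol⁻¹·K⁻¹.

T = (P + a n²/V²)(V − nb)/(nR)
P + a n²/V² = 20.5 + (3.60)(0.878)²/(1.29)² = 22.168 atm
V − nb = 1.29 − (0.878)(0.0413) = 1.2537 L
T = (22.168)(1.2537)/((0.878)(0.08206)) = 385.7 K

T ≈ 385.7 K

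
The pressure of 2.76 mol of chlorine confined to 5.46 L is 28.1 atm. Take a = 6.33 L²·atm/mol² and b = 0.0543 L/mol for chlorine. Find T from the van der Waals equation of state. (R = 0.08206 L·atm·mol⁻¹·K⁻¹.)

T ≈ 696.7 K

T = (P + a n²/V²)(V − nb)/(nR)
P + a n²/V² = 28.1 + (6.33)(2.76)²/(5.46)² = 29.717 atm
V − nb = 5.46 − (2.76)(0.0543) = 5.3101 L
T = (29.717)(5.3101)/((2.76)(0.08206)) = 696.7 K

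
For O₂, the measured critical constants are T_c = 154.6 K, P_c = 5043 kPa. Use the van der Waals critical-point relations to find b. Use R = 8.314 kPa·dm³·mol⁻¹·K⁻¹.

From T_c = 8a/(27Rb) and P_c = a/(27b²): b = R T_c/(8 P_c).
b = (8.314)(154.6)/(8×5043) = 1285.3/40344 = 0.03186 dm³/mol

b ≈ 0.03186 dm³/mol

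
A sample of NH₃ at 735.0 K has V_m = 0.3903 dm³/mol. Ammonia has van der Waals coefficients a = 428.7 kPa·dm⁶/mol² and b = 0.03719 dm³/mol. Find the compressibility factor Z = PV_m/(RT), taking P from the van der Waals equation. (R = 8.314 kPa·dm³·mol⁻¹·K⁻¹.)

P = RT/(V_m − b) − a/V_m² = (8.314)(735.0)/(0.3903 − 0.03719) − 428.7/(0.3903)²
  = 6110.8/0.35311 − 2814.2 = 17306 − 2814.2 = 14492 kPa
Z = PV_m/(RT) = (14492)(0.3903)/((8.314)(735.0)) = 5656.2/6110.8 = 0.9256

Z ≈ 0.9256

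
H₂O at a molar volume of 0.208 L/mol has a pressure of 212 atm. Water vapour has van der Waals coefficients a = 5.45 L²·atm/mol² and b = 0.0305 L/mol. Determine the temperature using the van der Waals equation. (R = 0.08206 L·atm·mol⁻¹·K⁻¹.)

T ≈ 731.0 K

T = (P + a/V_m²)(V_m − b)/R
P + a/V_m² = 212 + 5.45/(0.208)² = 337.97 atm
V_m − b = 0.208 − 0.0305 = 0.17750 L/mol
T = (337.97)(0.17750)/0.08206 = 731.0 K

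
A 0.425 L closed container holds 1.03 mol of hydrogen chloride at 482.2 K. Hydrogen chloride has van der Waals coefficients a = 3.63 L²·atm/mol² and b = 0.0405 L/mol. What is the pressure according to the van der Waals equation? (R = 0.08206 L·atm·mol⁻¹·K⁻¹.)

P ≈ 85.01 atm

P = nRT/(V − nb) − a n²/V²
nRT/(V − nb) = (1.03)(0.08206)(482.2)/(0.425 − 1.03×0.0405) = 40.756/0.38329 = 106.33 atm
a n²/V² = (3.63)(1.03)²/(0.425)² = 21.321 atm
P = 106.33 − 21.321 = 85.01 atm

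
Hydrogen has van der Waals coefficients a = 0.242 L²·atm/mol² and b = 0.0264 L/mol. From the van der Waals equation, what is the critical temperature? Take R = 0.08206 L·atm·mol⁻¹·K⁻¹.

For a van der Waals gas, T_c = 8a/(27Rb).
T_c = 8×0.242/(27×0.08206×0.0264) = 1.9360/0.058492 = 33.10 K

T_c ≈ 33.10 K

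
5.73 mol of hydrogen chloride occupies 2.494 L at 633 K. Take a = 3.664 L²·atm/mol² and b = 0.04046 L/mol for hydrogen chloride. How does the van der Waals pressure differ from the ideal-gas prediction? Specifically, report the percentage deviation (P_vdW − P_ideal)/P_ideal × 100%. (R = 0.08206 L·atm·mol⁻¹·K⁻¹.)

-5.96 %

Ideal: P_ideal = nRT/V = (5.73)(0.08206)(633)/2.494 = 119.342 atm
vdW: P = nRT/(V − nb) − a n²/V² = 297.639/2.26216 − 120.300/6.22004 = 131.573 − 19.3407 = 112.232 atm
% deviation = (112.232 − 119.342)/119.342 × 100% = -5.96%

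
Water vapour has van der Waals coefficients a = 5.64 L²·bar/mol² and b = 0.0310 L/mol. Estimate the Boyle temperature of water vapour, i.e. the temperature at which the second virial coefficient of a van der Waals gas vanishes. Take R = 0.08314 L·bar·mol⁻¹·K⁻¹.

T_B ≈ 2188 K

For a van der Waals gas the second virial coefficient B₂ = b − a/(RT) vanishes at T_B = a/(Rb).
T_B = 5.64/(0.08314×0.0310) = 5.64/0.0025773 = 2188 K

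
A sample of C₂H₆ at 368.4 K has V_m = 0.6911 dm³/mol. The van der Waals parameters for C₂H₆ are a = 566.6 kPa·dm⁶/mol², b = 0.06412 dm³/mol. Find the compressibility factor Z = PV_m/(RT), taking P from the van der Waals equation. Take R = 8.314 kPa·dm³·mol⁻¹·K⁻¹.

Z ≈ 0.8346

P = RT/(V_m − b) − a/V_m² = (8.314)(368.4)/(0.6911 − 0.06412) − 566.6/(0.6911)²
  = 3062.9/0.62698 − 1186.3 = 4885.2 − 1186.3 = 3698.9 kPa
Z = PV_m/(RT) = (3698.9)(0.6911)/((8.314)(368.4)) = 2556.3/3062.9 = 0.8346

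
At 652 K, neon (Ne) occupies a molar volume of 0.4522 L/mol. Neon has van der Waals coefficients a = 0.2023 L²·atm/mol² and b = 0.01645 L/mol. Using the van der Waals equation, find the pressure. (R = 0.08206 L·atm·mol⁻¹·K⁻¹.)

P ≈ 121.8 atm

P = RT/(V_m − b) − a/V_m²
RT/(V_m − b) = (0.08206)(652)/(0.4522 − 0.01645) = 53.503/0.43575 = 122.78 atm
a/V_m² = 0.2023/(0.4522)² = 0.98932 atm
P = 122.78 − 0.98932 = 121.8 atm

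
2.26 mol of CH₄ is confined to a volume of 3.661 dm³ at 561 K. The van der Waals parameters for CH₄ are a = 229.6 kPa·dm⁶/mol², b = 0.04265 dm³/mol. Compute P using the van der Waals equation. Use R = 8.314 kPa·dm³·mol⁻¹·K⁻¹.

P = nRT/(V − nb) − a n²/V²
nRT/(V − nb) = (2.26)(8.314)(561)/(3.661 − 2.26×0.04265) = 10541/3.5646 = 2957.1 kPa
a n²/V² = (229.6)(2.26)²/(3.661)² = 87.496 kPa
P = 2957.1 − 87.496 = 2870 kPa

P ≈ 2870 kPa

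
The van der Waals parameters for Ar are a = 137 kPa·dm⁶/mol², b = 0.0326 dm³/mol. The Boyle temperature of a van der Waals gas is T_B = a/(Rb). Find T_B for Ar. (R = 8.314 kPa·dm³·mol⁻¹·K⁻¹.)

For a van der Waals gas the second virial coefficient B₂ = b − a/(RT) vanishes at T_B = a/(Rb).
T_B = 137/(8.314×0.0326) = 137/0.27104 = 505.5 K

T_B ≈ 505.5 K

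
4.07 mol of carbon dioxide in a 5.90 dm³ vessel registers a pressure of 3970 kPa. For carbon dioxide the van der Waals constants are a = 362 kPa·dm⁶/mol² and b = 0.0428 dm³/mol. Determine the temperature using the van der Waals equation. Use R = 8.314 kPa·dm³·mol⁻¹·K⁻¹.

T = (P + a n²/V²)(V − nb)/(nR)
P + a n²/V² = 3970 + (362)(4.07)²/(5.90)² = 4142.3 kPa
V − nb = 5.90 − (4.07)(0.0428) = 5.7258 dm³
T = (4142.3)(5.7258)/((4.07)(8.314)) = 700.9 K

T ≈ 700.9 K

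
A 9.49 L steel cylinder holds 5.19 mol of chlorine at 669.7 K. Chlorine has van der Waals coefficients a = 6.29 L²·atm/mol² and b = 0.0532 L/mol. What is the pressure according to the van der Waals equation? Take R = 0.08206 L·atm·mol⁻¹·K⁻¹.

P = nRT/(V − nb) − a n²/V²
nRT/(V − nb) = (5.19)(0.08206)(669.7)/(9.49 − 5.19×0.0532) = 285.22/9.2139 = 30.955 atm
a n²/V² = (6.29)(5.19)²/(9.49)² = 1.8813 atm
P = 30.955 − 1.8813 = 29.07 atm

P ≈ 29.07 atm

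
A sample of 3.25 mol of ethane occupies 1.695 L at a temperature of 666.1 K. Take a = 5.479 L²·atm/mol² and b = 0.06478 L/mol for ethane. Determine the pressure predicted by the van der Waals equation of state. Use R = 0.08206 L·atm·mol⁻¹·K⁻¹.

P ≈ 99.53 atm

P = nRT/(V − nb) − a n²/V²
nRT/(V − nb) = (3.25)(0.08206)(666.1)/(1.695 − 3.25×0.06478) = 177.65/1.4845 = 119.67 atm
a n²/V² = (5.479)(3.25)²/(1.695)² = 20.143 atm
P = 119.67 − 20.143 = 99.53 atm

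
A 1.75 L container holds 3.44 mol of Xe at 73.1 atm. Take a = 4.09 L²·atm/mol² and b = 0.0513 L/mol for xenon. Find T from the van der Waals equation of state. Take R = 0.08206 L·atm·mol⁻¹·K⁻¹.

T = (P + a n²/V²)(V − nb)/(nR)
P + a n²/V² = 73.1 + (4.09)(3.44)²/(1.75)² = 88.904 atm
V − nb = 1.75 − (3.44)(0.0513) = 1.5735 L
T = (88.904)(1.5735)/((3.44)(0.08206)) = 495.6 K

T ≈ 495.6 K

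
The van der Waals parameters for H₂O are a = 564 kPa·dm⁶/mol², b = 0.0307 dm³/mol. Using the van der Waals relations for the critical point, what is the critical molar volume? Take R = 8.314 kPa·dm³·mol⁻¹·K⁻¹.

For a van der Waals gas, V_m,c = 3b.
V_m,c = 3×0.0307 = 0.09210 dm³/mol

V_m,c ≈ 0.09210 dm³/mol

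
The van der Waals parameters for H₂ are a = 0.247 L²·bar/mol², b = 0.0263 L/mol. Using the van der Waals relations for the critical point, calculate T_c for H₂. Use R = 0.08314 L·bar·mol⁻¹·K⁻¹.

T_c ≈ 33.47 K

For a van der Waals gas, T_c = 8a/(27Rb).
T_c = 8×0.247/(27×0.08314×0.0263) = 1.9760/0.059038 = 33.47 K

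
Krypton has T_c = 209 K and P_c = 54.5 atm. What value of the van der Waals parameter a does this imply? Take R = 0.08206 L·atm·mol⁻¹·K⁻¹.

a ≈ 2.277 L²·atm/mol²

From T_c = 8a/(27Rb) and P_c = a/(27b²): a = 27 R² T_c²/(64 P_c).
a = 27×(0.08206)²×(209)²/(64×54.5) = 7941.8/3488.0 = 2.277 L²·atm/mol²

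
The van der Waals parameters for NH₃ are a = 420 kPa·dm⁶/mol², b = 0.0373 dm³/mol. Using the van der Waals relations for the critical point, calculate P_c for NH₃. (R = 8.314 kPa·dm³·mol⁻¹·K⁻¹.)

For a van der Waals gas, P_c = a/(27b²).
P_c = 420/(27×(0.0373)²) = 420/0.037565 = 11181 kPa

P_c ≈ 11181 kPa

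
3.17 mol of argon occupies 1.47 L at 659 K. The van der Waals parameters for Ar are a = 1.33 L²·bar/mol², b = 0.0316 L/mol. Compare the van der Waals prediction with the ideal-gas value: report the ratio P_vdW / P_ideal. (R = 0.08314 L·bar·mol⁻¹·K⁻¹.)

Ideal: P_ideal = nRT/V = (3.17)(0.08314)(659)/1.47 = 118.151 bar
vdW: P = nRT/(V − nb) − a n²/V² = 173.682/1.36983 − 13.3650/2.16090 = 126.791 − 6.18492 = 120.606 bar
Ratio = 120.606/118.151 = 1.021

P_vdW / P_ideal ≈ 1.021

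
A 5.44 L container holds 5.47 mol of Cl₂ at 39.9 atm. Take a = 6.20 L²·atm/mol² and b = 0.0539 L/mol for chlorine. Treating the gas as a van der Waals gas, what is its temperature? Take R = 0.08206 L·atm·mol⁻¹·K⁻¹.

T ≈ 529.2 K

T = (P + a n²/V²)(V − nb)/(nR)
P + a n²/V² = 39.9 + (6.20)(5.47)²/(5.44)² = 46.169 atm
V − nb = 5.44 − (5.47)(0.0539) = 5.1452 L
T = (46.169)(5.1452)/((5.47)(0.08206)) = 529.2 K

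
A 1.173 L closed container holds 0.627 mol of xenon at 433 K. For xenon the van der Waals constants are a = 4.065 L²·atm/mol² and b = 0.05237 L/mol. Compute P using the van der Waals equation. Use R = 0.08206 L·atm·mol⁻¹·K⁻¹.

P = nRT/(V − nb) − a n²/V²
nRT/(V − nb) = (0.627)(0.08206)(433)/(1.173 − 0.627×0.05237) = 22.279/1.1402 = 19.540 atm
a n²/V² = (4.065)(0.627)²/(1.173)² = 1.1614 atm
P = 19.540 − 1.1614 = 18.38 atm

P ≈ 18.38 atm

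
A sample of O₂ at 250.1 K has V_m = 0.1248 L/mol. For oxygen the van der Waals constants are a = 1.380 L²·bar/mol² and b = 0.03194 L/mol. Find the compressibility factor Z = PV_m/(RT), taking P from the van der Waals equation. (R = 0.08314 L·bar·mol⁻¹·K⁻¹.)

Z ≈ 0.8122

P = RT/(V_m − b) − a/V_m² = (0.08314)(250.1)/(0.1248 − 0.03194) − 1.380/(0.1248)²
  = 20.793/0.092860 − 88.603 = 223.92 − 88.603 = 135.32 bar
Z = PV_m/(RT) = (135.32)(0.1248)/((0.08314)(250.1)) = 16.888/20.793 = 0.8122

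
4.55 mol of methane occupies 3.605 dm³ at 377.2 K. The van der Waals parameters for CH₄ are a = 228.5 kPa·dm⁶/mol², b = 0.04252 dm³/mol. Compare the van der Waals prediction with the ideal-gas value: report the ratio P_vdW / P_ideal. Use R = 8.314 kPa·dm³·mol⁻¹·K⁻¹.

P_vdW / P_ideal ≈ 0.9647

Ideal: P_ideal = nRT/V = (4.55)(8.314)(377.2)/3.605 = 3958.11 kPa
vdW: P = nRT/(V − nb) − a n²/V² = 14269.0/3.41153 − 4730.52/12.9960 = 4182.58 − 363.998 = 3818.58 kPa
Ratio = 3818.58/3958.11 = 0.9647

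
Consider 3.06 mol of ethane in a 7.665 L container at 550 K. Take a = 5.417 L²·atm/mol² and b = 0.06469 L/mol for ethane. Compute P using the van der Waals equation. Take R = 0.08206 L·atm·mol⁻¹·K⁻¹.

P ≈ 17.63 atm

P = nRT/(V − nb) − a n²/V²
nRT/(V − nb) = (3.06)(0.08206)(550)/(7.665 − 3.06×0.06469) = 138.11/7.4670 = 18.496 atm
a n²/V² = (5.417)(3.06)²/(7.665)² = 0.86333 atm
P = 18.496 − 0.86333 = 17.63 atm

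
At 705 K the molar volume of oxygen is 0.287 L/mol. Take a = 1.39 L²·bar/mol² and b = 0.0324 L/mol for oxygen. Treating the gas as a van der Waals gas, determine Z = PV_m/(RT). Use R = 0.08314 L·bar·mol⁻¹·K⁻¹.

P = RT/(V_m − b) − a/V_m² = (0.08314)(705)/(0.287 − 0.0324) − 1.39/(0.287)²
  = 58.614/0.25460 − 16.875 = 230.22 − 16.875 = 213.35 bar
Z = PV_m/(RT) = (213.35)(0.287)/((0.08314)(705)) = 61.231/58.614 = 1.045

Z ≈ 1.045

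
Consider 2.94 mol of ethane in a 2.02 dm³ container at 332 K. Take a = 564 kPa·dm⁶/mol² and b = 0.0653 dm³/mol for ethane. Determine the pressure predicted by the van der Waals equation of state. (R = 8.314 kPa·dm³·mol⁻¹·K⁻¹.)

P = nRT/(V − nb) − a n²/V²
nRT/(V − nb) = (2.94)(8.314)(332)/(2.02 − 2.94×0.0653) = 8115.1/1.8280 = 4439.3 kPa
a n²/V² = (564)(2.94)²/(2.02)² = 1194.7 kPa
P = 4439.3 − 1194.7 = 3245 kPa

P ≈ 3245 kPa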